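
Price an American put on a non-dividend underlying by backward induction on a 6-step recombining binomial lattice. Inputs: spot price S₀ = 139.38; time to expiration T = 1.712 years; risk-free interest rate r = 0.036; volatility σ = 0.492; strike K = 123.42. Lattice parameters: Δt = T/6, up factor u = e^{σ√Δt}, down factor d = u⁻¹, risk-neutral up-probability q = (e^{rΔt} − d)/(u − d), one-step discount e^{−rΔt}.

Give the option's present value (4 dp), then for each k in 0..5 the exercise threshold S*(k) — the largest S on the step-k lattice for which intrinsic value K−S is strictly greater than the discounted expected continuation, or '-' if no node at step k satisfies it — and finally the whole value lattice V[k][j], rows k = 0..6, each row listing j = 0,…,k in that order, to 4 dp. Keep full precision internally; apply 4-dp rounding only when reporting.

params: Δt=0.28533 u=1.30058 d=0.76889 q=0.45409 e^(-rΔt)=0.98978
t_6 payoffs: 94.6208 74.7061 41.0201 0.0000 0.0000 0.0000 0.0000
t_5: node(5,0) S=37.4556 payoff=85.9644 vs cont=84.7031 → 85.9644 [stop]  node(5,1) S=63.3563 payoff=60.0637 vs cont=58.8024 → 60.0637 [stop]  node(5,2) S=107.1676 payoff=16.2524 vs cont=22.1643 → 22.1643 [wait]  node(5,3) S=181.2747 payoff=0.0000 vs cont=0.0000 → 0.0000 [wait]  node(5,4) S=306.6273 payoff=0.0000 vs cont=0.0000 → 0.0000 [wait]  node(5,5) S=518.6620 payoff=0.0000 vs cont=0.0000 → 0.0000 [wait]  ⇒ S*(5)=63.3563
t_4: node(4,0) S=48.7139 payoff=74.7061 vs cont=73.4448 → 74.7061 [stop]  node(4,1) S=82.3999 payoff=41.0201 vs cont=42.4159 → 42.4159 [wait]  node(4,2) S=139.3800 payoff=0.0000 vs cont=11.9760 → 11.9760 [wait]  node(4,3) S=235.7621 payoff=0.0000 vs cont=0.0000 → 0.0000 [wait]  node(4,4) S=398.7931 payoff=0.0000 vs cont=0.0000 → 0.0000 [wait]  ⇒ S*(4)=48.7139
t_3: node(3,0) S=63.3563 payoff=60.0637 vs cont=59.4298 → 60.0637 [stop]  node(3,1) S=107.1676 payoff=16.2524 vs cont=28.3012 → 28.3012 [wait]  node(3,2) S=181.2747 payoff=0.0000 vs cont=6.4710 → 6.4710 [wait]  node(3,3) S=306.6273 payoff=0.0000 vs cont=0.0000 → 0.0000 [wait]  ⇒ S*(3)=63.3563
t_2: node(2,0) S=82.3999 payoff=41.0201 vs cont=45.1742 → 45.1742 [wait]  node(2,1) S=139.3800 payoff=0.0000 vs cont=18.2004 → 18.2004 [wait]  node(2,2) S=235.7621 payoff=0.0000 vs cont=3.4965 → 3.4965 [wait]  ⇒ S*(2)=-
t_1: node(1,0) S=107.1676 payoff=16.2524 vs cont=32.5891 → 32.5891 [wait]  node(1,1) S=181.2747 payoff=0.0000 vs cont=11.4057 → 11.4057 [wait]  ⇒ S*(1)=-
t_0: node(0,0) S=139.3800 payoff=0.0000 vs cont=22.7351 → 22.7351 [wait]  ⇒ S*(0)=-

price = 22.7351
boundary = - - - 63.3563 48.7139 63.3563
tree:
22.7351
32.5891 11.4057
45.1742 18.2004 3.4965
60.0637 28.3012 6.4710 0.0000
74.7061 42.4159 11.9760 0.0000 0.0000
85.9644 60.0637 22.1643 0.0000 0.0000 0.0000
94.6208 74.7061 41.0201 0.0000 0.0000 0.0000 0.0000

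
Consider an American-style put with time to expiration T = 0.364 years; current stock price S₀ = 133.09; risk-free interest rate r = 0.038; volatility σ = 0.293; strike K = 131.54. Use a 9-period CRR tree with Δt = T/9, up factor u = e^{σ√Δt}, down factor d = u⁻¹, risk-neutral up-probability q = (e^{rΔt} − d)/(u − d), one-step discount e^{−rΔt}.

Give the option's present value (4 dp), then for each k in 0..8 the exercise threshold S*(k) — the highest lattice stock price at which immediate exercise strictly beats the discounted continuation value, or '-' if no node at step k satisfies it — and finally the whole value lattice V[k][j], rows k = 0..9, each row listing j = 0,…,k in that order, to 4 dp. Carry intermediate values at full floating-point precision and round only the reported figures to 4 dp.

params: Δt=0.04044 u=1.06070 d=0.94278 q=0.49832 e^(-rΔt)=0.99846
t_9 payoffs: 53.2278 43.4329 32.4130 20.0147 6.0657 0.0000 0.0000 0.0000 0.0000 0.0000
t_8: node(8,0) S=83.0654 payoff=48.4746 vs cont=48.2726 → 48.4746 [stop]  node(8,1) S=93.4548 payoff=38.0852 vs cont=37.8832 → 38.0852 [stop]  node(8,2) S=105.1436 payoff=26.3964 vs cont=26.1944 → 26.3964 [stop]  node(8,3) S=118.2944 payoff=13.2456 vs cont=13.0436 → 13.2456 [stop]  node(8,4) S=133.0900 payoff=0.0000 vs cont=3.0384 → 3.0384 [wait]  node(8,5) S=149.7362 payoff=0.0000 vs cont=0.0000 → 0.0000 [wait]  node(8,6) S=168.4644 payoff=0.0000 vs cont=0.0000 → 0.0000 [wait]  node(8,7) S=189.5350 payoff=0.0000 vs cont=0.0000 → 0.0000 [wait]  node(8,8) S=213.2410 payoff=0.0000 vs cont=0.0000 → 0.0000 [wait]  ⇒ S*(8)=118.2944
t_7: node(7,0) S=88.1071 payoff=43.4329 vs cont=43.2309 → 43.4329 [stop]  node(7,1) S=99.1270 payoff=32.4130 vs cont=32.2109 → 32.4130 [stop]  node(7,2) S=111.5253 payoff=20.0147 vs cont=19.8127 → 20.0147 [stop]  node(7,3) S=125.4743 payoff=6.0657 vs cont=8.1467 → 8.1467 [wait]  node(7,4) S=141.1679 payoff=0.0000 vs cont=1.5220 → 1.5220 [wait]  node(7,5) S=158.8245 payoff=0.0000 vs cont=0.0000 → 0.0000 [wait]  node(7,6) S=178.6894 payoff=0.0000 vs cont=0.0000 → 0.0000 [wait]  node(7,7) S=201.0389 payoff=0.0000 vs cont=0.0000 → 0.0000 [wait]  ⇒ S*(7)=111.5253
t_6: node(6,0) S=93.4548 payoff=38.0852 vs cont=37.8832 → 38.0852 [stop]  node(6,1) S=105.1436 payoff=26.3964 vs cont=26.1944 → 26.3964 [stop]  node(6,2) S=118.2944 payoff=13.2456 vs cont=14.0790 → 14.0790 [wait]  node(6,3) S=133.0900 payoff=0.0000 vs cont=4.8380 → 4.8380 [wait]  node(6,4) S=149.7362 payoff=0.0000 vs cont=0.7624 → 0.7624 [wait]  node(6,5) S=168.4644 payoff=0.0000 vs cont=0.0000 → 0.0000 [wait]  node(6,6) S=189.5350 payoff=0.0000 vs cont=0.0000 → 0.0000 [wait]  ⇒ S*(6)=105.1436
t_5: node(5,0) S=99.1270 payoff=32.4130 vs cont=32.2109 → 32.4130 [stop]  node(5,1) S=111.5253 payoff=20.0147 vs cont=20.2273 → 20.2273 [wait]  node(5,2) S=125.4743 payoff=6.0657 vs cont=9.4595 → 9.4595 [wait]  node(5,3) S=141.1679 payoff=0.0000 vs cont=2.8027 → 2.8027 [wait]  node(5,4) S=158.8245 payoff=0.0000 vs cont=0.3819 → 0.3819 [wait]  node(5,5) S=178.6894 payoff=0.0000 vs cont=0.0000 → 0.0000 [wait]  ⇒ S*(5)=99.1270
t_4: node(4,0) S=105.1436 payoff=26.3964 vs cont=26.3002 → 26.3964 [stop]  node(4,1) S=118.2944 payoff=13.2456 vs cont=14.8387 → 14.8387 [wait]  node(4,2) S=133.0900 payoff=0.0000 vs cont=6.1329 → 6.1329 [wait]  node(4,3) S=149.7362 payoff=0.0000 vs cont=1.5939 → 1.5939 [wait]  node(4,4) S=168.4644 payoff=0.0000 vs cont=0.1913 → 0.1913 [wait]  ⇒ S*(4)=105.1436
t_3: node(3,0) S=111.5253 payoff=20.0147 vs cont=20.6053 → 20.6053 [wait]  node(3,1) S=125.4743 payoff=6.0657 vs cont=10.4843 → 10.4843 [wait]  node(3,2) S=141.1679 payoff=0.0000 vs cont=3.8651 → 3.8651 [wait]  node(3,3) S=158.8245 payoff=0.0000 vs cont=0.8936 → 0.8936 [wait]  ⇒ S*(3)=-
t_2: node(2,0) S=118.2944 payoff=13.2456 vs cont=15.5380 → 15.5380 [wait]  node(2,1) S=133.0900 payoff=0.0000 vs cont=7.1748 → 7.1748 [wait]  node(2,2) S=149.7362 payoff=0.0000 vs cont=2.3807 → 2.3807 [wait]  ⇒ S*(2)=-
t_1: node(1,0) S=125.4743 payoff=6.0657 vs cont=11.3530 → 11.3530 [wait]  node(1,1) S=141.1679 payoff=0.0000 vs cont=4.7785 → 4.7785 [wait]  ⇒ S*(1)=-
t_0: node(0,0) S=133.0900 payoff=0.0000 vs cont=8.0644 → 8.0644 [wait]  ⇒ S*(0)=-

price = 8.0644
boundary = - - - - 105.1436 99.1270 105.1436 111.5253 118.2944
tree:
8.0644
11.3530 4.7785
15.5380 7.1748 2.3807
20.6053 10.4843 3.8651 0.8936
26.3964 14.8387 6.1329 1.5939 0.1913
32.4130 20.2273 9.4595 2.8027 0.3819 0.0000
38.0852 26.3964 14.0790 4.8380 0.7624 0.0000 0.0000
43.4329 32.4130 20.0147 8.1467 1.5220 0.0000 0.0000 0.0000
48.4746 38.0852 26.3964 13.2456 3.0384 0.0000 0.0000 0.0000 0.0000
53.2278 43.4329 32.4130 20.0147 6.0657 0.0000 0.0000 0.0000 0.0000 0.0000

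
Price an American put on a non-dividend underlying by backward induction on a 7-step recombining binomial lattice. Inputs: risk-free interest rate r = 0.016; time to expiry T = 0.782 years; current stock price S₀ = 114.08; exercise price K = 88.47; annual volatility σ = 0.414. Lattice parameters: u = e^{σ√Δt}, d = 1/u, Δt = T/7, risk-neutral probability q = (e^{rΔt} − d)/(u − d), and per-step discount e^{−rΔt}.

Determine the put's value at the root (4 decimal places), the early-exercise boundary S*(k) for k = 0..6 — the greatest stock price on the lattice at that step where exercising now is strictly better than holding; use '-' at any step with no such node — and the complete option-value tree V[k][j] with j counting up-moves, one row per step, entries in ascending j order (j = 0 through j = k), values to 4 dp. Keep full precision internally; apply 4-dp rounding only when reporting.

price = 5.2518
boundary = - - - - - 57.1129 65.5887
tree:
5.2518
8.0037 2.1920
11.8946 3.6800 0.5352
17.1364 6.0736 1.0153 0.0000
23.7498 9.8006 1.9260 0.0000 0.0000
31.3571 15.3267 3.6536 0.0000 0.0000 0.0000
38.7377 22.8813 6.9308 0.0000 0.0000 0.0000 0.0000
45.1644 31.3571 13.1476 0.0000 0.0000 0.0000 0.0000 0.0000

Δt=0.11171  u=1.14841  d=0.87077  q=0.47191  discount=0.99821
step 7 (expiry): payoffs max(K−S,0) = 45.1644 31.3571 13.1476 0.0000 0.0000 0.0000 0.0000 0.0000
step 6: (k=6,j=0): S=49.7323, (K−S)⁺=38.7377, hold=38.5797 ⇒ V=38.7377 exercise | (k=6,j=1): S=65.5887, (K−S)⁺=22.8813, hold=22.7233 ⇒ V=22.8813 exercise | (k=6,j=2): S=86.5006, (K−S)⁺=1.9694, hold=6.9308 ⇒ V=6.9308 continue | (k=6,j=3): S=114.0800, (K−S)⁺=0.0000, hold=0.0000 ⇒ V=0.0000 continue | (k=6,j=4): S=150.4526, (K−S)⁺=0.0000, hold=0.0000 ⇒ V=0.0000 continue | (k=6,j=5): S=198.4220, (K−S)⁺=0.0000, hold=0.0000 ⇒ V=0.0000 continue | (k=6,j=6): S=261.6857, (K−S)⁺=0.0000, hold=0.0000 ⇒ V=0.0000 continue  boundary S*=65.5887
step 5: (k=5,j=0): S=57.1129, (K−S)⁺=31.3571, hold=31.1991 ⇒ V=31.3571 exercise | (k=5,j=1): S=75.3224, (K−S)⁺=13.1476, hold=15.3267 ⇒ V=15.3267 continue | (k=5,j=2): S=99.3378, (K−S)⁺=0.0000, hold=3.6536 ⇒ V=3.6536 continue | (k=5,j=3): S=131.0100, (K−S)⁺=0.0000, hold=0.0000 ⇒ V=0.0000 continue | (k=5,j=4): S=172.7805, (K−S)⁺=0.0000, hold=0.0000 ⇒ V=0.0000 continue | (k=5,j=5): S=227.8689, (K−S)⁺=0.0000, hold=0.0000 ⇒ V=0.0000 continue  boundary S*=57.1129
step 4: (k=4,j=0): S=65.5887, (K−S)⁺=22.8813, hold=23.7498 ⇒ V=23.7498 continue | (k=4,j=1): S=86.5006, (K−S)⁺=1.9694, hold=9.8006 ⇒ V=9.8006 continue | (k=4,j=2): S=114.0800, (K−S)⁺=0.0000, hold=1.9260 ⇒ V=1.9260 continue | (k=4,j=3): S=150.4526, (K−S)⁺=0.0000, hold=0.0000 ⇒ V=0.0000 continue | (k=4,j=4): S=198.4220, (K−S)⁺=0.0000, hold=0.0000 ⇒ V=0.0000 continue  boundary S*=-
step 3: (k=3,j=0): S=75.3224, (K−S)⁺=13.1476, hold=17.1364 ⇒ V=17.1364 continue | (k=3,j=1): S=99.3378, (K−S)⁺=0.0000, hold=6.0736 ⇒ V=6.0736 continue | (k=3,j=2): S=131.0100, (K−S)⁺=0.0000, hold=1.0153 ⇒ V=1.0153 continue | (k=3,j=3): S=172.7805, (K−S)⁺=0.0000, hold=0.0000 ⇒ V=0.0000 continue  boundary S*=-
step 2: (k=2,j=0): S=86.5006, (K−S)⁺=1.9694, hold=11.8946 ⇒ V=11.8946 continue | (k=2,j=1): S=114.0800, (K−S)⁺=0.0000, hold=3.6800 ⇒ V=3.6800 continue | (k=2,j=2): S=150.4526, (K−S)⁺=0.0000, hold=0.5352 ⇒ V=0.5352 continue  boundary S*=-
step 1: (k=1,j=0): S=99.3378, (K−S)⁺=0.0000, hold=8.0037 ⇒ V=8.0037 continue | (k=1,j=1): S=131.0100, (K−S)⁺=0.0000, hold=2.1920 ⇒ V=2.1920 continue  boundary S*=-
step 0: (k=0,j=0): S=114.0800, (K−S)⁺=0.0000, hold=5.2518 ⇒ V=5.2518 continue  boundary S*=-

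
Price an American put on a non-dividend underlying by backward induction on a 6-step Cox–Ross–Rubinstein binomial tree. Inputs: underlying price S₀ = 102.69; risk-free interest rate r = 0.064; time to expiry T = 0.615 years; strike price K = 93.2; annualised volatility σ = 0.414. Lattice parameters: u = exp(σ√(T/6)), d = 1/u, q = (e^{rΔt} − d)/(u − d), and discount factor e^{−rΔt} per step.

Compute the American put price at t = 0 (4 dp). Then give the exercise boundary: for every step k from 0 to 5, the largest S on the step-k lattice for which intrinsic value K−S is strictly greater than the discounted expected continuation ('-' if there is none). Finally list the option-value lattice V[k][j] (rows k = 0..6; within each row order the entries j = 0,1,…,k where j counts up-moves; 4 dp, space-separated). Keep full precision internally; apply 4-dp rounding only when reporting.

price = 7.4449
boundary = - - - - 60.4330 68.9982
tree:
7.4449
11.4469 3.4070
17.0192 5.8390 0.9381
24.2553 9.7656 1.8576 0.0000
32.7670 15.7798 3.6783 0.0000 0.0000
40.2689 24.2018 7.2836 0.0000 0.0000 0.0000
46.8396 32.7670 14.4227 0.0000 0.0000 0.0000 0.0000

Δt=0.10250  u=1.14173  d=0.87586  q=0.49167  discount=0.99346
step 6 (expiry): payoffs max(K−S,0) = 46.8396 32.7670 14.4227 0.0000 0.0000 0.0000 0.0000
step 5: (k=5,j=0): S=52.9311, (K−S)⁺=40.2689, hold=39.6595 ⇒ V=40.2689 exercise | (k=5,j=1): S=68.9982, (K−S)⁺=24.2018, hold=23.5924 ⇒ V=24.2018 exercise | (k=5,j=2): S=89.9425, (K−S)⁺=3.2575, hold=7.2836 ⇒ V=7.2836 continue | (k=5,j=3): S=117.2443, (K−S)⁺=0.0000, hold=0.0000 ⇒ V=0.0000 continue | (k=5,j=4): S=152.8334, (K−S)⁺=0.0000, hold=0.0000 ⇒ V=0.0000 continue | (k=5,j=5): S=199.2256, (K−S)⁺=0.0000, hold=0.0000 ⇒ V=0.0000 continue  boundary S*=68.9982
step 4: (k=4,j=0): S=60.4330, (K−S)⁺=32.7670, hold=32.1576 ⇒ V=32.7670 exercise | (k=4,j=1): S=78.7773, (K−S)⁺=14.4227, hold=15.7798 ⇒ V=15.7798 continue | (k=4,j=2): S=102.6900, (K−S)⁺=0.0000, hold=3.6783 ⇒ V=3.6783 continue | (k=4,j=3): S=133.8613, (K−S)⁺=0.0000, hold=0.0000 ⇒ V=0.0000 continue | (k=4,j=4): S=174.4945, (K−S)⁺=0.0000, hold=0.0000 ⇒ V=0.0000 continue  boundary S*=60.4330
step 3: (k=3,j=0): S=68.9982, (K−S)⁺=24.2018, hold=24.2553 ⇒ V=24.2553 continue | (k=3,j=1): S=89.9425, (K−S)⁺=3.2575, hold=9.7656 ⇒ V=9.7656 continue | (k=3,j=2): S=117.2443, (K−S)⁺=0.0000, hold=1.8576 ⇒ V=1.8576 continue | (k=3,j=3): S=152.8334, (K−S)⁺=0.0000, hold=0.0000 ⇒ V=0.0000 continue  boundary S*=-
step 2: (k=2,j=0): S=78.7773, (K−S)⁺=14.4227, hold=17.0192 ⇒ V=17.0192 continue | (k=2,j=1): S=102.6900, (K−S)⁺=0.0000, hold=5.8390 ⇒ V=5.8390 continue | (k=2,j=2): S=133.8613, (K−S)⁺=0.0000, hold=0.9381 ⇒ V=0.9381 continue  boundary S*=-
step 1: (k=1,j=0): S=89.9425, (K−S)⁺=3.2575, hold=11.4469 ⇒ V=11.4469 continue | (k=1,j=1): S=117.2443, (K−S)⁺=0.0000, hold=3.4070 ⇒ V=3.4070 continue  boundary S*=-
step 0: (k=0,j=0): S=102.6900, (K−S)⁺=0.0000, hold=7.4449 ⇒ V=7.4449 continue  boundary S*=-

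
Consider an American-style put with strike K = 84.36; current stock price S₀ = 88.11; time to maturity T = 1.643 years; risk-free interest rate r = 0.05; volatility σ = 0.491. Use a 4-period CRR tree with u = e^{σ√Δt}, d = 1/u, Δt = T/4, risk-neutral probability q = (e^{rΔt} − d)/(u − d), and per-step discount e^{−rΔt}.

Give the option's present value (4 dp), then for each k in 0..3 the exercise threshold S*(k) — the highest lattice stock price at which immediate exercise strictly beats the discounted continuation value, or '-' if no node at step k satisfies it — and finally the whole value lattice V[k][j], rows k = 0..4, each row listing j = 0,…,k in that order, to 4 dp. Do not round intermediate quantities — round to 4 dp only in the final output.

price = 15.7829
boundary = - - 46.9566 64.3222
tree:
15.7829
24.7601 5.7247
37.4034 10.7103 0.0000
50.0806 20.0378 0.0000 0.0000
59.3353 37.4034 0.0000 0.0000 0.0000

Δt=0.41075  u=1.36982  d=0.73002  q=0.45440  discount=0.97967
step 4 (expiry): payoffs max(K−S,0) = 59.3353 37.4034 0.0000 0.0000 0.0000
step 3: (k=3,j=0): S=34.2794, (K−S)⁺=50.0806, hold=48.3658 ⇒ V=50.0806 exercise | (k=3,j=1): S=64.3222, (K−S)⁺=20.0378, hold=19.9923 ⇒ V=20.0378 exercise | (k=3,j=2): S=120.6950, (K−S)⁺=0.0000, hold=0.0000 ⇒ V=0.0000 continue | (k=3,j=3): S=226.4736, (K−S)⁺=0.0000, hold=0.0000 ⇒ V=0.0000 continue  boundary S*=64.3222
step 2: (k=2,j=0): S=46.9566, (K−S)⁺=37.4034, hold=35.6885 ⇒ V=37.4034 exercise | (k=2,j=1): S=88.1100, (K−S)⁺=0.0000, hold=10.7103 ⇒ V=10.7103 continue | (k=2,j=2): S=165.3307, (K−S)⁺=0.0000, hold=0.0000 ⇒ V=0.0000 continue  boundary S*=46.9566
step 1: (k=1,j=0): S=64.3222, (K−S)⁺=20.0378, hold=24.7601 ⇒ V=24.7601 continue | (k=1,j=1): S=120.6950, (K−S)⁺=0.0000, hold=5.7247 ⇒ V=5.7247 continue  boundary S*=-
step 0: (k=0,j=0): S=88.1100, (K−S)⁺=0.0000, hold=15.7829 ⇒ V=15.7829 continue  boundary S*=-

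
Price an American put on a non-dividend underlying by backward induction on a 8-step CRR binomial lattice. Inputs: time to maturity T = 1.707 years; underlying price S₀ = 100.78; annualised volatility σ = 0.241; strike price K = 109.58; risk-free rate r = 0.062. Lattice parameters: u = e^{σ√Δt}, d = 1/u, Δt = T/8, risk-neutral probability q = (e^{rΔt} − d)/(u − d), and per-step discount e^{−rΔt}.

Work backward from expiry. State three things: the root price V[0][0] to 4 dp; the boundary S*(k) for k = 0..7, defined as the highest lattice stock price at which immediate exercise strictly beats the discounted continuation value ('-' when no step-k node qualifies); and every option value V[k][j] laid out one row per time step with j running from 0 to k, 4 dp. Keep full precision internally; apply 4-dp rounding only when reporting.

Δt=0.21338  u=1.11776  d=0.89465  q=0.53189  discount=0.98686
step 8 (expiry): payoffs max(K−S,0) = 68.2186 57.9039 45.0168 28.9160 8.8000 0.0000 0.0000 0.0000 0.0000
step 7: (k=7,j=0): S=46.2320, (K−S)⁺=63.3480, hold=61.9079 ⇒ V=63.3480 exercise | (k=7,j=1): S=57.7614, (K−S)⁺=51.8186, hold=50.3785 ⇒ V=51.8186 exercise | (k=7,j=2): S=72.1659, (K−S)⁺=37.4141, hold=35.9740 ⇒ V=37.4141 exercise | (k=7,j=3): S=90.1627, (K−S)⁺=19.4173, hold=17.9772 ⇒ V=19.4173 exercise | (k=7,j=4): S=112.6476, (K−S)⁺=0.0000, hold=4.0653 ⇒ V=4.0653 continue | (k=7,j=5): S=140.7397, (K−S)⁺=0.0000, hold=0.0000 ⇒ V=0.0000 continue | (k=7,j=6): S=175.8374, (K−S)⁺=0.0000, hold=0.0000 ⇒ V=0.0000 continue | (k=7,j=7): S=219.6879, (K−S)⁺=0.0000, hold=0.0000 ⇒ V=0.0000 continue  boundary S*=90.1627
step 6: (k=6,j=0): S=51.6761, (K−S)⁺=57.9039, hold=56.4638 ⇒ V=57.9039 exercise | (k=6,j=1): S=64.5632, (K−S)⁺=45.0168, hold=43.5767 ⇒ V=45.0168 exercise | (k=6,j=2): S=80.6640, (K−S)⁺=28.9160, hold=27.4759 ⇒ V=28.9160 exercise | (k=6,j=3): S=100.7800, (K−S)⁺=8.8000, hold=11.1039 ⇒ V=11.1039 continue | (k=6,j=4): S=125.9126, (K−S)⁺=0.0000, hold=1.8780 ⇒ V=1.8780 continue | (k=6,j=5): S=157.3128, (K−S)⁺=0.0000, hold=0.0000 ⇒ V=0.0000 continue | (k=6,j=6): S=196.5435, (K−S)⁺=0.0000, hold=0.0000 ⇒ V=0.0000 continue  boundary S*=80.6640
step 5: (k=5,j=0): S=57.7614, (K−S)⁺=51.8186, hold=50.3785 ⇒ V=51.8186 exercise | (k=5,j=1): S=72.1659, (K−S)⁺=37.4141, hold=35.9740 ⇒ V=37.4141 exercise | (k=5,j=2): S=90.1627, (K−S)⁺=19.4173, hold=19.1865 ⇒ V=19.4173 exercise | (k=5,j=3): S=112.6476, (K−S)⁺=0.0000, hold=6.1153 ⇒ V=6.1153 continue | (k=5,j=4): S=140.7397, (K−S)⁺=0.0000, hold=0.8676 ⇒ V=0.8676 continue | (k=5,j=5): S=175.8374, (K−S)⁺=0.0000, hold=0.0000 ⇒ V=0.0000 continue  boundary S*=90.1627
step 4: (k=4,j=0): S=64.5632, (K−S)⁺=45.0168, hold=43.5767 ⇒ V=45.0168 exercise | (k=4,j=1): S=80.6640, (K−S)⁺=28.9160, hold=27.4759 ⇒ V=28.9160 exercise | (k=4,j=2): S=100.7800, (K−S)⁺=8.8000, hold=12.1799 ⇒ V=12.1799 continue | (k=4,j=3): S=125.9126, (K−S)⁺=0.0000, hold=3.2804 ⇒ V=3.2804 continue | (k=4,j=4): S=157.3128, (K−S)⁺=0.0000, hold=0.4008 ⇒ V=0.4008 continue  boundary S*=80.6640
step 3: (k=3,j=0): S=72.1659, (K−S)⁺=37.4141, hold=35.9740 ⇒ V=37.4141 exercise | (k=3,j=1): S=90.1627, (K−S)⁺=19.4173, hold=19.7513 ⇒ V=19.7513 continue | (k=3,j=2): S=112.6476, (K−S)⁺=0.0000, hold=7.3485 ⇒ V=7.3485 continue | (k=3,j=3): S=140.7397, (K−S)⁺=0.0000, hold=1.7258 ⇒ V=1.7258 continue  boundary S*=72.1659
step 2: (k=2,j=0): S=80.6640, (K−S)⁺=28.9160, hold=27.6512 ⇒ V=28.9160 exercise | (k=2,j=1): S=100.7800, (K−S)⁺=8.8000, hold=12.9816 ⇒ V=12.9816 continue | (k=2,j=2): S=125.9126, (K−S)⁺=0.0000, hold=4.3006 ⇒ V=4.3006 continue  boundary S*=80.6640
step 1: (k=1,j=0): S=90.1627, (K−S)⁺=19.4173, hold=20.1721 ⇒ V=20.1721 continue | (k=1,j=1): S=112.6476, (K−S)⁺=0.0000, hold=8.2543 ⇒ V=8.2543 continue  boundary S*=-
step 0: (k=0,j=0): S=100.7800, (K−S)⁺=8.8000, hold=13.6514 ⇒ V=13.6514 continue  boundary S*=-

price = 13.6514
boundary = - - 80.6640 72.1659 80.6640 90.1627 80.6640 90.1627
tree:
13.6514
20.1721 8.2543
28.9160 12.9816 4.3006
37.4141 19.7513 7.3485 1.7258
45.0168 28.9160 12.1799 3.2804 0.4008
51.8186 37.4141 19.4173 6.1153 0.8676 0.0000
57.9039 45.0168 28.9160 11.1039 1.8780 0.0000 0.0000
63.3480 51.8186 37.4141 19.4173 4.0653 0.0000 0.0000 0.0000
68.2186 57.9039 45.0168 28.9160 8.8000 0.0000 0.0000 0.0000 0.0000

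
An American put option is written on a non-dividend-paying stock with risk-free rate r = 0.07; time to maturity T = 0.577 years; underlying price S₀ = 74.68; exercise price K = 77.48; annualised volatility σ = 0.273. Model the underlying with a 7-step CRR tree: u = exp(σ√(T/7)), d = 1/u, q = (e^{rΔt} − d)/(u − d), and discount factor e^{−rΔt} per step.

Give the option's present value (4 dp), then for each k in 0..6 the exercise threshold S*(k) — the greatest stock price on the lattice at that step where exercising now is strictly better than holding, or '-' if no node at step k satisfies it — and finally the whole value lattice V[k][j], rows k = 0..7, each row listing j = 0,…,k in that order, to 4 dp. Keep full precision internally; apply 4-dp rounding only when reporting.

Δt=0.08243, u=1.08153, d=0.92461, q=0.51729, disc=e^(-rΔt)=0.99425
k=7 terminal: V=max(K-S,0) → 34.3354 27.0132 18.4483 8.4299 0.0000 0.0000 0.0000 0.0000
k=6: j=0 S=46.6623 intr=30.8177 cont=30.3719 V=30.8177[EX]; j=1 S=54.5815 intr=22.8985 cont=22.4527 V=22.8985[EX]; j=2 S=63.8447 intr=13.6353 cont=13.1895 V=13.6353[EX]; j=3 S=74.6800 intr=2.8000 cont=4.0457 V=4.0457[hold]; j=4 S=87.3542 intr=0.0000 cont=0.0000 V=0.0000[hold]; j=5 S=102.1794 intr=0.0000 cont=0.0000 V=0.0000[hold]; j=6 S=119.5205 intr=0.0000 cont=0.0000 V=0.0000[hold]  S*(6)=63.8447
k=5: j=0 S=50.4668 intr=27.0132 cont=26.5674 V=27.0132[EX]; j=1 S=59.0317 intr=18.4483 cont=18.0025 V=18.4483[EX]; j=2 S=69.0501 intr=8.4299 cont=8.6248 V=8.6248[hold]; j=3 S=80.7689 intr=0.0000 cont=1.9417 V=1.9417[hold]; j=4 S=94.4764 intr=0.0000 cont=0.0000 V=0.0000[hold]; j=5 S=110.5103 intr=0.0000 cont=0.0000 V=0.0000[hold]  S*(5)=59.0317
k=4: j=0 S=54.5815 intr=22.8985 cont=22.4527 V=22.8985[EX]; j=1 S=63.8447 intr=13.6353 cont=13.2898 V=13.6353[EX]; j=2 S=74.6800 intr=2.8000 cont=5.1379 V=5.1379[hold]; j=3 S=87.3542 intr=0.0000 cont=0.9319 V=0.9319[hold]; j=4 S=102.1794 intr=0.0000 cont=0.0000 V=0.0000[hold]  S*(4)=63.8447
k=3: j=0 S=59.0317 intr=18.4483 cont=18.0025 V=18.4483[EX]; j=1 S=69.0501 intr=8.4299 cont=9.1865 V=9.1865[hold]; j=2 S=80.7689 intr=0.0000 cont=2.9451 V=2.9451[hold]; j=3 S=94.4764 intr=0.0000 cont=0.4472 V=0.4472[hold]  S*(3)=59.0317
k=2: j=0 S=63.8447 intr=13.6353 cont=13.5787 V=13.6353[EX]; j=1 S=74.6800 intr=2.8000 cont=5.9236 V=5.9236[hold]; j=2 S=87.3542 intr=0.0000 cont=1.6435 V=1.6435[hold]  S*(2)=63.8447
k=1: j=0 S=69.0501 intr=8.4299 cont=9.5906 V=9.5906[hold]; j=1 S=80.7689 intr=0.0000 cont=3.6882 V=3.6882[hold]  S*(1)=-
k=0: j=0 S=74.6800 intr=2.8000 cont=6.4997 V=6.4997[hold]  S*(0)=-

price = 6.4997
boundary = - - 63.8447 59.0317 63.8447 59.0317 63.8447
tree:
6.4997
9.5906 3.6882
13.6353 5.9236 1.6435
18.4483 9.1865 2.9451 0.4472
22.8985 13.6353 5.1379 0.9319 0.0000
27.0132 18.4483 8.6248 1.9417 0.0000 0.0000
30.8177 22.8985 13.6353 4.0457 0.0000 0.0000 0.0000
34.3354 27.0132 18.4483 8.4299 0.0000 0.0000 0.0000 0.0000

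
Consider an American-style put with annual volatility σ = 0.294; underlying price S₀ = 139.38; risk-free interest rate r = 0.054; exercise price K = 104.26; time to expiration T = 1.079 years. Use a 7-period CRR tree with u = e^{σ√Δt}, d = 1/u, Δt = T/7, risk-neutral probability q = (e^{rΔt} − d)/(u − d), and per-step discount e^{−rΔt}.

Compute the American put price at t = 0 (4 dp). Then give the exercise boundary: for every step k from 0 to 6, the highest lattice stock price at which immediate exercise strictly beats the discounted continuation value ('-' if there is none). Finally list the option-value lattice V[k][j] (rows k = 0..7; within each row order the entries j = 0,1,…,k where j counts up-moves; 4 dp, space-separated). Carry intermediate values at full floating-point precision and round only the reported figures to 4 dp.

price = 2.4746
boundary = - - - - - 78.2624 87.8380
tree:
2.4746
4.1842 0.8549
6.9294 1.5869 0.1580
11.1805 2.9148 0.3235 0.0000
17.4415 5.2839 0.6620 0.0000 0.0000
25.9976 9.4190 1.3548 0.0000 0.0000 0.0000
34.5294 16.4220 2.7728 0.0000 0.0000 0.0000 0.0000
42.1311 25.9976 5.6747 0.0000 0.0000 0.0000 0.0000 0.0000

params: Δt=0.15414 u=1.12235 d=0.89099 q=0.50730 e^(-rΔt)=0.99171
t_7 payoffs: 42.1311 25.9976 5.6747 0.0000 0.0000 0.0000 0.0000 0.0000
t_6: node(6,0) S=69.7306 payoff=34.5294 vs cont=33.6652 → 34.5294 [stop]  node(6,1) S=87.8380 payoff=16.4220 vs cont=15.5578 → 16.4220 [stop]  node(6,2) S=110.6475 payoff=0.0000 vs cont=2.7728 → 2.7728 [wait]  node(6,3) S=139.3800 payoff=0.0000 vs cont=0.0000 → 0.0000 [wait]  node(6,4) S=175.5737 payoff=0.0000 vs cont=0.0000 → 0.0000 [wait]  node(6,5) S=221.1660 payoff=0.0000 vs cont=0.0000 → 0.0000 [wait]  node(6,6) S=278.5976 payoff=0.0000 vs cont=0.0000 → 0.0000 [wait]  ⇒ S*(6)=87.8380
t_5: node(5,0) S=78.2624 payoff=25.9976 vs cont=25.1334 → 25.9976 [stop]  node(5,1) S=98.5853 payoff=5.6747 vs cont=9.4190 → 9.4190 [wait]  node(5,2) S=124.1855 payoff=0.0000 vs cont=1.3548 → 1.3548 [wait]  node(5,3) S=156.4336 payoff=0.0000 vs cont=0.0000 → 0.0000 [wait]  node(5,4) S=197.0557 payoff=0.0000 vs cont=0.0000 → 0.0000 [wait]  node(5,5) S=248.2264 payoff=0.0000 vs cont=0.0000 → 0.0000 [wait]  ⇒ S*(5)=78.2624
t_4: node(4,0) S=87.8380 payoff=16.4220 vs cont=17.4415 → 17.4415 [wait]  node(4,1) S=110.6475 payoff=0.0000 vs cont=5.2839 → 5.2839 [wait]  node(4,2) S=139.3800 payoff=0.0000 vs cont=0.6620 → 0.6620 [wait]  node(4,3) S=175.5737 payoff=0.0000 vs cont=0.0000 → 0.0000 [wait]  node(4,4) S=221.1660 payoff=0.0000 vs cont=0.0000 → 0.0000 [wait]  ⇒ S*(4)=-
t_3: node(3,0) S=98.5853 payoff=5.6747 vs cont=11.1805 → 11.1805 [wait]  node(3,1) S=124.1855 payoff=0.0000 vs cont=2.9148 → 2.9148 [wait]  node(3,2) S=156.4336 payoff=0.0000 vs cont=0.3235 → 0.3235 [wait]  node(3,3) S=197.0557 payoff=0.0000 vs cont=0.0000 → 0.0000 [wait]  ⇒ S*(3)=-
t_2: node(2,0) S=110.6475 payoff=0.0000 vs cont=6.9294 → 6.9294 [wait]  node(2,1) S=139.3800 payoff=0.0000 vs cont=1.5869 → 1.5869 [wait]  node(2,2) S=175.5737 payoff=0.0000 vs cont=0.1580 → 0.1580 [wait]  ⇒ S*(2)=-
t_1: node(1,0) S=124.1855 payoff=0.0000 vs cont=4.1842 → 4.1842 [wait]  node(1,1) S=156.4336 payoff=0.0000 vs cont=0.8549 → 0.8549 [wait]  ⇒ S*(1)=-
t_0: node(0,0) S=139.3800 payoff=0.0000 vs cont=2.4746 → 2.4746 [wait]  ⇒ S*(0)=-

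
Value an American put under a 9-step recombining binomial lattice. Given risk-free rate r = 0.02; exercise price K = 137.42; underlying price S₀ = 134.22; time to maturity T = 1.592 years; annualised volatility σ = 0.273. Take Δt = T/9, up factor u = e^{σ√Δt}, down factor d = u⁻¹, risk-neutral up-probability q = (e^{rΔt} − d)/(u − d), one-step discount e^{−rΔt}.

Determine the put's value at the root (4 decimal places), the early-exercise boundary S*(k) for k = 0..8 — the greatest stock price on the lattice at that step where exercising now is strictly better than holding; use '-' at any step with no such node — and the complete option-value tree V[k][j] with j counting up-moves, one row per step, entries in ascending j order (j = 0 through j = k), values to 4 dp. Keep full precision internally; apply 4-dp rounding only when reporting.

Δt=0.17689, u=1.12167, d=0.89153, q=0.48673, disc=e^(-rΔt)=0.99647
k=9 terminal: V=max(K-S,0) → 89.6637 77.3357 61.8253 42.3110 17.7592 0.0000 0.0000 0.0000 0.0000 0.0000
k=8: j=0 S=53.5668 intr=83.8532 cont=83.3679 V=83.8532[EX]; j=1 S=67.3948 intr=70.0252 cont=69.5399 V=70.0252[EX]; j=2 S=84.7923 intr=52.6277 cont=52.1424 V=52.6277[EX]; j=3 S=106.6810 intr=30.7390 cont=30.2537 V=30.7390[EX]; j=4 S=134.2200 intr=3.2000 cont=9.0831 V=9.0831[hold]; j=5 S=168.8681 intr=0.0000 cont=0.0000 V=0.0000[hold]; j=6 S=212.4603 intr=0.0000 cont=0.0000 V=0.0000[hold]; j=7 S=267.3057 intr=0.0000 cont=0.0000 V=0.0000[hold]; j=8 S=336.3090 intr=0.0000 cont=0.0000 V=0.0000[hold]  S*(8)=106.6810
k=7: j=0 S=60.0843 intr=77.3357 cont=76.8504 V=77.3357[EX]; j=1 S=75.5947 intr=61.8253 cont=61.3400 V=61.8253[EX]; j=2 S=95.1090 intr=42.3110 cont=41.8257 V=42.3110[EX]; j=3 S=119.6608 intr=17.7592 cont=20.1272 V=20.1272[hold]; j=4 S=150.5506 intr=0.0000 cont=4.6457 V=4.6457[hold]; j=5 S=189.4143 intr=0.0000 cont=0.0000 V=0.0000[hold]; j=6 S=238.3104 intr=0.0000 cont=0.0000 V=0.0000[hold]; j=7 S=299.8288 intr=0.0000 cont=0.0000 V=0.0000[hold]  S*(7)=95.1090
k=6: j=0 S=67.3948 intr=70.0252 cont=69.5399 V=70.0252[EX]; j=1 S=84.7923 intr=52.6277 cont=52.1424 V=52.6277[EX]; j=2 S=106.6810 intr=30.7390 cont=31.4023 V=31.4023[hold]; j=3 S=134.2200 intr=3.2000 cont=12.5475 V=12.5475[hold]; j=4 S=168.8681 intr=0.0000 cont=2.3761 V=2.3761[hold]; j=5 S=212.4603 intr=0.0000 cont=0.0000 V=0.0000[hold]; j=6 S=267.3057 intr=0.0000 cont=0.0000 V=0.0000[hold]  S*(6)=84.7923
k=5: j=0 S=75.5947 intr=61.8253 cont=61.3400 V=61.8253[EX]; j=1 S=95.1090 intr=42.3110 cont=42.1473 V=42.3110[EX]; j=2 S=119.6608 intr=17.7592 cont=22.1467 V=22.1467[hold]; j=3 S=150.5506 intr=0.0000 cont=7.5700 V=7.5700[hold]; j=4 S=189.4143 intr=0.0000 cont=1.2153 V=1.2153[hold]; j=5 S=238.3104 intr=0.0000 cont=0.0000 V=0.0000[hold]  S*(5)=95.1090
k=4: j=0 S=84.7923 intr=52.6277 cont=52.1424 V=52.6277[EX]; j=1 S=106.6810 intr=30.7390 cont=32.3817 V=32.3817[hold]; j=2 S=134.2200 intr=3.2000 cont=14.9986 V=14.9986[hold]; j=3 S=168.8681 intr=0.0000 cont=4.4612 V=4.4612[hold]; j=4 S=212.4603 intr=0.0000 cont=0.6216 V=0.6216[hold]  S*(4)=84.7923
k=3: j=0 S=95.1090 intr=42.3110 cont=42.6224 V=42.6224[hold]; j=1 S=119.6608 intr=17.7592 cont=23.8364 V=23.8364[hold]; j=2 S=150.5506 intr=0.0000 cont=9.8349 V=9.8349[hold]; j=3 S=189.4143 intr=0.0000 cont=2.5832 V=2.5832[hold]  S*(3)=-
k=2: j=0 S=106.6810 intr=30.7390 cont=33.3605 V=33.3605[hold]; j=1 S=134.2200 intr=3.2000 cont=16.9614 V=16.9614[hold]; j=2 S=168.8681 intr=0.0000 cont=6.2830 V=6.2830[hold]  S*(2)=-
k=1: j=0 S=119.6608 intr=17.7592 cont=25.2890 V=25.2890[hold]; j=1 S=150.5506 intr=0.0000 cont=11.7224 V=11.7224[hold]  S*(1)=-
k=0: j=0 S=134.2200 intr=3.2000 cont=18.6198 V=18.6198[hold]  S*(0)=-

price = 18.6198
boundary = - - - - 84.7923 95.1090 84.7923 95.1090 106.6810
tree:
18.6198
25.2890 11.7224
33.3605 16.9614 6.2830
42.6224 23.8364 9.8349 2.5832
52.6277 32.3817 14.9986 4.4612 0.6216
61.8253 42.3110 22.1467 7.5700 1.2153 0.0000
70.0252 52.6277 31.4023 12.5475 2.3761 0.0000 0.0000
77.3357 61.8253 42.3110 20.1272 4.6457 0.0000 0.0000 0.0000
83.8532 70.0252 52.6277 30.7390 9.0831 0.0000 0.0000 0.0000 0.0000
89.6637 77.3357 61.8253 42.3110 17.7592 0.0000 0.0000 0.0000 0.0000 0.0000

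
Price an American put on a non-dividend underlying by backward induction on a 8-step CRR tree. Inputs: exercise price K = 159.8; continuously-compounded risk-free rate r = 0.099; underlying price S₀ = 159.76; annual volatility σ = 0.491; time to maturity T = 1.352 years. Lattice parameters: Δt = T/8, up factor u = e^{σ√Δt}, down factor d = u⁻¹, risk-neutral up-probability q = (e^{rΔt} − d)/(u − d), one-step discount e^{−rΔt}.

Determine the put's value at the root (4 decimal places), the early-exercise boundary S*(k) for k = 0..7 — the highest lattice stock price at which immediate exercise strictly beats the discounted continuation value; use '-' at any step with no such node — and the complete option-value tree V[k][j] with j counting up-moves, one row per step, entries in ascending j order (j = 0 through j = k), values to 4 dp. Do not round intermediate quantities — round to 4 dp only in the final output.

price = 26.7031
boundary = - - - 87.1934 106.6952 87.1934 106.6952 130.5589
tree:
26.7031
38.5703 15.3287
53.9176 23.9991 6.8749
72.6066 36.4122 11.9665 1.8374
88.5439 53.1048 20.3735 3.6698 0.0025
101.5682 72.6066 33.6426 7.3299 0.0050 0.0000
112.2119 88.5439 53.1048 14.6401 0.0100 0.0000 0.0000
120.9101 101.5682 72.6066 29.2411 0.0200 0.0000 0.0000 0.0000
128.0184 112.2119 88.5439 53.1048 0.0400 0.0000 0.0000 0.0000 0.0000

Δt=0.16900, u=1.22366, d=0.81722, q=0.49122, disc=e^(-rΔt)=0.98341
k=8 terminal: V=max(K-S,0) → 128.0184 112.2119 88.5439 53.1048 0.0400 0.0000 0.0000 0.0000 0.0000
k=7: j=0 S=38.8899 intr=120.9101 cont=118.2587 V=120.9101[EX]; j=1 S=58.2318 intr=101.5682 cont=98.9168 V=101.5682[EX]; j=2 S=87.1934 intr=72.6066 cont=69.9553 V=72.6066[EX]; j=3 S=130.5589 intr=29.2411 cont=26.5897 V=29.2411[EX]; j=4 S=195.4923 intr=0.0000 cont=0.0200 V=0.0200[hold]; j=5 S=292.7202 intr=0.0000 cont=0.0000 V=0.0000[hold]; j=6 S=438.3044 intr=0.0000 cont=0.0000 V=0.0000[hold]; j=7 S=656.2947 intr=0.0000 cont=0.0000 V=0.0000[hold]  S*(7)=130.5589
k=6: j=0 S=47.5881 intr=112.2119 cont=109.5605 V=112.2119[EX]; j=1 S=71.2561 intr=88.5439 cont=85.8926 V=88.5439[EX]; j=2 S=106.6952 intr=53.1048 cont=50.4534 V=53.1048[EX]; j=3 S=159.7600 intr=0.0400 cont=14.6401 V=14.6401[hold]; j=4 S=239.2165 intr=0.0000 cont=0.0100 V=0.0100[hold]; j=5 S=358.1907 intr=0.0000 cont=0.0000 V=0.0000[hold]; j=6 S=536.3365 intr=0.0000 cont=0.0000 V=0.0000[hold]  S*(6)=106.6952
k=5: j=0 S=58.2318 intr=101.5682 cont=98.9168 V=101.5682[EX]; j=1 S=87.1934 intr=72.6066 cont=69.9553 V=72.6066[EX]; j=2 S=130.5589 intr=29.2411 cont=33.6426 V=33.6426[hold]; j=3 S=195.4923 intr=0.0000 cont=7.3299 V=7.3299[hold]; j=4 S=292.7202 intr=0.0000 cont=0.0050 V=0.0050[hold]; j=5 S=438.3044 intr=0.0000 cont=0.0000 V=0.0000[hold]  S*(5)=87.1934
k=4: j=0 S=71.2561 intr=88.5439 cont=85.8926 V=88.5439[EX]; j=1 S=106.6952 intr=53.1048 cont=52.5796 V=53.1048[EX]; j=2 S=159.7600 intr=0.0400 cont=20.3735 V=20.3735[hold]; j=3 S=239.2165 intr=0.0000 cont=3.6698 V=3.6698[hold]; j=4 S=358.1907 intr=0.0000 cont=0.0025 V=0.0025[hold]  S*(4)=106.6952
k=3: j=0 S=87.1934 intr=72.6066 cont=69.9553 V=72.6066[EX]; j=1 S=130.5589 intr=29.2411 cont=36.4122 V=36.4122[hold]; j=2 S=195.4923 intr=0.0000 cont=11.9665 V=11.9665[hold]; j=3 S=292.7202 intr=0.0000 cont=1.8374 V=1.8374[hold]  S*(3)=87.1934
k=2: j=0 S=106.6952 intr=53.1048 cont=53.9176 V=53.9176[hold]; j=1 S=159.7600 intr=0.0400 cont=23.9991 V=23.9991[hold]; j=2 S=239.2165 intr=0.0000 cont=6.8749 V=6.8749[hold]  S*(2)=-
k=1: j=0 S=130.5589 intr=29.2411 cont=38.5703 V=38.5703[hold]; j=1 S=195.4923 intr=0.0000 cont=15.3287 V=15.3287[hold]  S*(1)=-
k=0: j=0 S=159.7600 intr=0.0400 cont=26.7031 V=26.7031[hold]  S*(0)=-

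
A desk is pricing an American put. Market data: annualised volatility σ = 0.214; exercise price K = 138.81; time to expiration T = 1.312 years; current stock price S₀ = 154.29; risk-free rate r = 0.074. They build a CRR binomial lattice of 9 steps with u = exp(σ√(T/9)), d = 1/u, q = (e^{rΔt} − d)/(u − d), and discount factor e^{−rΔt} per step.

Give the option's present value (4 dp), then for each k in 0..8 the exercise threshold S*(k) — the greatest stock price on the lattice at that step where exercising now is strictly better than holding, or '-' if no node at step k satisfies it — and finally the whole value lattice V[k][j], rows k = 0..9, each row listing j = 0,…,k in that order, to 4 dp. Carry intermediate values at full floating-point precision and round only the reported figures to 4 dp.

price = 4.3759
boundary = - - - - 111.2751 120.7489 111.2751 120.7489 111.2751
tree:
4.3759
7.2695 2.0558
11.7377 3.6968 0.7314
18.3304 6.4865 1.4496 0.1485
27.5349 11.0375 2.8294 0.3305 0.0000
36.2653 18.0611 5.4138 0.7357 0.0000 0.0000
44.3108 27.5349 10.0824 1.6376 0.0000 0.0000 0.0000
51.7250 36.2653 18.0611 3.6451 0.0000 0.0000 0.0000 0.0000
58.5575 44.3108 27.5349 8.1139 0.0000 0.0000 0.0000 0.0000 0.0000
64.8540 51.7250 36.2653 18.0611 0.0000 0.0000 0.0000 0.0000 0.0000 0.0000

Δt=0.14578, u=1.08514, d=0.92154, q=0.54588, disc=e^(-rΔt)=0.98927
k=9 terminal: V=max(K-S,0) → 64.8540 51.7250 36.2653 18.0611 0.0000 0.0000 0.0000 0.0000 0.0000 0.0000
k=8: j=0 S=80.2525 intr=58.5575 cont=57.0681 V=58.5575[EX]; j=1 S=94.4992 intr=44.3108 cont=42.8214 V=44.3108[EX]; j=2 S=111.2751 intr=27.5349 cont=26.0455 V=27.5349[EX]; j=3 S=131.0292 intr=7.7808 cont=8.1139 V=8.1139[hold]; j=4 S=154.2900 intr=0.0000 cont=0.0000 V=0.0000[hold]; j=5 S=181.6802 intr=0.0000 cont=0.0000 V=0.0000[hold]; j=6 S=213.9328 intr=0.0000 cont=0.0000 V=0.0000[hold]; j=7 S=251.9111 intr=0.0000 cont=0.0000 V=0.0000[hold]; j=8 S=296.6314 intr=0.0000 cont=0.0000 V=0.0000[hold]  S*(8)=111.2751
k=7: j=0 S=87.0850 intr=51.7250 cont=50.2356 V=51.7250[EX]; j=1 S=102.5447 intr=36.2653 cont=34.7759 V=36.2653[EX]; j=2 S=120.7489 intr=18.0611 cont=16.7516 V=18.0611[EX]; j=3 S=142.1847 intr=0.0000 cont=3.6451 V=3.6451[hold]; j=4 S=167.4259 intr=0.0000 cont=0.0000 V=0.0000[hold]; j=5 S=197.1481 intr=0.0000 cont=0.0000 V=0.0000[hold]; j=6 S=232.1466 intr=0.0000 cont=0.0000 V=0.0000[hold]; j=7 S=273.3582 intr=0.0000 cont=0.0000 V=0.0000[hold]  S*(7)=120.7489
k=6: j=0 S=94.4992 intr=44.3108 cont=42.8214 V=44.3108[EX]; j=1 S=111.2751 intr=27.5349 cont=26.0455 V=27.5349[EX]; j=2 S=131.0292 intr=7.7808 cont=10.0824 V=10.0824[hold]; j=3 S=154.2900 intr=0.0000 cont=1.6376 V=1.6376[hold]; j=4 S=181.6802 intr=0.0000 cont=0.0000 V=0.0000[hold]; j=5 S=213.9328 intr=0.0000 cont=0.0000 V=0.0000[hold]; j=6 S=251.9111 intr=0.0000 cont=0.0000 V=0.0000[hold]  S*(6)=111.2751
k=5: j=0 S=102.5447 intr=36.2653 cont=34.7759 V=36.2653[EX]; j=1 S=120.7489 intr=18.0611 cont=17.8146 V=18.0611[EX]; j=2 S=142.1847 intr=0.0000 cont=5.4138 V=5.4138[hold]; j=3 S=167.4259 intr=0.0000 cont=0.7357 V=0.7357[hold]; j=4 S=197.1481 intr=0.0000 cont=0.0000 V=0.0000[hold]; j=5 S=232.1466 intr=0.0000 cont=0.0000 V=0.0000[hold]  S*(5)=120.7489
k=4: j=0 S=111.2751 intr=27.5349 cont=26.0455 V=27.5349[EX]; j=1 S=131.0292 intr=7.7808 cont=11.0375 V=11.0375[hold]; j=2 S=154.2900 intr=0.0000 cont=2.8294 V=2.8294[hold]; j=3 S=181.6802 intr=0.0000 cont=0.3305 V=0.3305[hold]; j=4 S=213.9328 intr=0.0000 cont=0.0000 V=0.0000[hold]  S*(4)=111.2751
k=3: j=0 S=120.7489 intr=18.0611 cont=18.3304 V=18.3304[hold]; j=1 S=142.1847 intr=0.0000 cont=6.4865 V=6.4865[hold]; j=2 S=167.4259 intr=0.0000 cont=1.4496 V=1.4496[hold]; j=3 S=197.1481 intr=0.0000 cont=0.1485 V=0.1485[hold]  S*(3)=-
k=2: j=0 S=131.0292 intr=7.7808 cont=11.7377 V=11.7377[hold]; j=1 S=154.2900 intr=0.0000 cont=3.6968 V=3.6968[hold]; j=2 S=181.6802 intr=0.0000 cont=0.7314 V=0.7314[hold]  S*(2)=-
k=1: j=0 S=142.1847 intr=0.0000 cont=7.2695 V=7.2695[hold]; j=1 S=167.4259 intr=0.0000 cont=2.0558 V=2.0558[hold]  S*(1)=-
k=0: j=0 S=154.2900 intr=0.0000 cont=4.3759 V=4.3759[hold]  S*(0)=-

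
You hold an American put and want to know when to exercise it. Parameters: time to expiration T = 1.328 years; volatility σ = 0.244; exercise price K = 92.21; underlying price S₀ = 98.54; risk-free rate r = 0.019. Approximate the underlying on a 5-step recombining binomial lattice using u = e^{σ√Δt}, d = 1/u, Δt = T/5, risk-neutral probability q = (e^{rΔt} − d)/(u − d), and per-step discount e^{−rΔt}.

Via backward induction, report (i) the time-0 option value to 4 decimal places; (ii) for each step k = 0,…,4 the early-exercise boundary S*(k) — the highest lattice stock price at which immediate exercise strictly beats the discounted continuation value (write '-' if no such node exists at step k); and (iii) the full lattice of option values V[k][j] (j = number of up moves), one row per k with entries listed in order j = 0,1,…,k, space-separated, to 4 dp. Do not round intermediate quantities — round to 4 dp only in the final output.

price = 7.2297
boundary = - - - 67.5735 76.6282
tree:
7.2297
11.2741 3.0726
17.0275 5.3706 0.6998
24.6365 9.2418 1.3754 0.0000
32.6212 15.5818 2.7035 0.0000 0.0000
39.6624 24.6365 5.3138 0.0000 0.0000 0.0000

Δt=0.26560  u=1.13400  d=0.88184  q=0.48867  discount=0.99497
step 5 (expiry): payoffs max(K−S,0) = 39.6624 24.6365 5.3138 0.0000 0.0000 0.0000
step 4: (k=4,j=0): S=59.5888, (K−S)⁺=32.6212, hold=32.1571 ⇒ V=32.6212 exercise | (k=4,j=1): S=76.6282, (K−S)⁺=15.5818, hold=15.1177 ⇒ V=15.5818 exercise | (k=4,j=2): S=98.5400, (K−S)⁺=0.0000, hold=2.7035 ⇒ V=2.7035 continue | (k=4,j=3): S=126.7175, (K−S)⁺=0.0000, hold=0.0000 ⇒ V=0.0000 continue | (k=4,j=4): S=162.9523, (K−S)⁺=0.0000, hold=0.0000 ⇒ V=0.0000 continue  boundary S*=76.6282
step 3: (k=3,j=0): S=67.5735, (K−S)⁺=24.6365, hold=24.1723 ⇒ V=24.6365 exercise | (k=3,j=1): S=86.8962, (K−S)⁺=5.3138, hold=9.2418 ⇒ V=9.2418 continue | (k=3,j=2): S=111.7441, (K−S)⁺=0.0000, hold=1.3754 ⇒ V=1.3754 continue | (k=3,j=3): S=143.6973, (K−S)⁺=0.0000, hold=0.0000 ⇒ V=0.0000 continue  boundary S*=67.5735
step 2: (k=2,j=0): S=76.6282, (K−S)⁺=15.5818, hold=17.0275 ⇒ V=17.0275 continue | (k=2,j=1): S=98.5400, (K−S)⁺=0.0000, hold=5.3706 ⇒ V=5.3706 continue | (k=2,j=2): S=126.7175, (K−S)⁺=0.0000, hold=0.6998 ⇒ V=0.6998 continue  boundary S*=-
step 1: (k=1,j=0): S=86.8962, (K−S)⁺=5.3138, hold=11.2741 ⇒ V=11.2741 continue | (k=1,j=1): S=111.7441, (K−S)⁺=0.0000, hold=3.0726 ⇒ V=3.0726 continue  boundary S*=-
step 0: (k=0,j=0): S=98.5400, (K−S)⁺=0.0000, hold=7.2297 ⇒ V=7.2297 continue  boundary S*=-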